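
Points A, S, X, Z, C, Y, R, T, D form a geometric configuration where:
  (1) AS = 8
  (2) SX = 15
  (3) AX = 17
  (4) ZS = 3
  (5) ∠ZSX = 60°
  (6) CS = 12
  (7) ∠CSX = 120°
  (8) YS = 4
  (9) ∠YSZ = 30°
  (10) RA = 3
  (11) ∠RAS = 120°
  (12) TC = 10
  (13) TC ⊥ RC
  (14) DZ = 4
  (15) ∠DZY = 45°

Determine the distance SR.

Step 1: By the law of cosines on triangle SAR: SR² = 8² + 3² − 2·8·3·cos(120°) = 97, so SR = √97.

Therefore, the length of SR = √97.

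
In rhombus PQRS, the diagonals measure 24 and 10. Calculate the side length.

The diagonals of a rhombus bisect each other at right angles.
Half-diagonals: 24/2 = 12 and 10/2 = 5
side = sqrt(12^2 + 5^2)
side = sqrt(144 + 25)
side = sqrt(169) = 13

13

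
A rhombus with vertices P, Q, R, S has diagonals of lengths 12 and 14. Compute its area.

Area of a rhombus = (d1 * d2) / 2
Area = (12 * 14) / 2
Area = 168 / 2
Area = 84

84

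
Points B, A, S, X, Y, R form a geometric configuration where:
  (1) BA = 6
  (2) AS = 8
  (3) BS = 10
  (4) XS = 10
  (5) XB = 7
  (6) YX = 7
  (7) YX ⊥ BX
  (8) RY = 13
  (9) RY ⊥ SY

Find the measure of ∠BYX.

Step 1: By the law of cosines on triangle YXB: YB² = 7² + 7² − 2·7·7·cos(90°) = 98, so YB = 7·√2.
Step 2: By the inverse law of cosines on triangle BYX: cos(∠BYX) = ((7·√2)² + 7² − 7²) / (2·7·√2·7) = 98/138.59 = 0.7071, so ∠BYX = 45°.

Therefore, the measure of angle ∠BYX = 45°.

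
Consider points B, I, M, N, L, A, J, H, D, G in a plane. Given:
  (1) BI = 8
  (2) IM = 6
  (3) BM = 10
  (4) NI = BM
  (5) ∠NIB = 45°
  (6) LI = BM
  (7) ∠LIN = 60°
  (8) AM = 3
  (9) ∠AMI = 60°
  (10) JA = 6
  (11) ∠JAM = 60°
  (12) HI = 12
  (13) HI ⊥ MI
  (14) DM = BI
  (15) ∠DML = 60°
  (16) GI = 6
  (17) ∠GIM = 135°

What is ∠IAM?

Step 1: By the law of cosines on triangle AMI: AI² = 3² + 6² − 2·3·6·cos(60°) = 27, so AI = 3·√3.
Step 2: By the inverse law of cosines on triangle IAM: cos(∠IAM) = ((3·√3)² + 3² − 6²) / (2·3·√3·3) = 0/31.18 = 0, so ∠IAM = 90°.

Therefore, the measure of angle ∠IAM = 90°.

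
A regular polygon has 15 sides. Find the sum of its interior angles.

The sum of interior angles of an n-sided polygon is (n - 2) * 180.
For n = 15: (15 - 2) * 180 = 13 * 180 = 2340 degrees.

2340 degrees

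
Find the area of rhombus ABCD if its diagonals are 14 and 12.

The diagonals of a rhombus divide it into four right triangles.
Each triangle has legs 14/ 2 = 7 and 12/2 = 6, so each has area (1/2)*7*6 = 21.
Four such triangles give total area = (d1 * d2) / 2 = 84.

84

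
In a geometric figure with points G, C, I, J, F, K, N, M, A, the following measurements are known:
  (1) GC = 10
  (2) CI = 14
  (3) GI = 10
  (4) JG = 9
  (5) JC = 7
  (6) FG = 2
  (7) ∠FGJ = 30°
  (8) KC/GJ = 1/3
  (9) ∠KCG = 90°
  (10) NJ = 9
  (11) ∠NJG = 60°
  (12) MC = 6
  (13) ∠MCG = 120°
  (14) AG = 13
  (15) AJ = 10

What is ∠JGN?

Step 1: By the law of cosines on triangle GJN: GN² = 9² + 9² − 2·9·9·cos(60°) = 81, so GN = 9.
Step 2: By the inverse law of cosines on triangle JGN: cos(∠JGN) = (9² + 9² − 9²) / (2·9·9) = 81/162 = 0.5, so ∠JGN = 60°.

Therefore, the measure of angle ∠JGN = 60°.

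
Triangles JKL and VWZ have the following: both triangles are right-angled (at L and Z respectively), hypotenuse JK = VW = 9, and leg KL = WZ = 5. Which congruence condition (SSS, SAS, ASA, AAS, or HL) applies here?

The given information matches HL: The hypotenuse and one leg of two right triangles are equal (Hypotenuse-Leg).

HL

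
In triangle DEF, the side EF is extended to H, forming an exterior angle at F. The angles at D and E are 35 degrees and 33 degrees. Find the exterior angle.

By the exterior angle theorem, an exterior angle of a triangle equals the sum of the two remote interior angles.
Exterior angle = angle D + angle E
Exterior angle = 35 + 33 = 68 degrees

68 degrees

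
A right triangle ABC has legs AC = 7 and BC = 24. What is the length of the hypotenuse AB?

By the Pythagorean theorem: AB^2 = AC^2 + BC^2
AB^2 = 7^2 + 24^2 = 49 + 576 = 625
AB = sqrt(625) = 25

25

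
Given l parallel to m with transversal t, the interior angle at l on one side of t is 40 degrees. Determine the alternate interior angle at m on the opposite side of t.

Alternate interior angles are equal: 40 degrees.

40 degrees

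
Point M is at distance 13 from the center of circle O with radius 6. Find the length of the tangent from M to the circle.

The tangent, radius, and line from the external point to the center form a right triangle.
The right angle is where the tangent meets the radius.
By the Pythagorean theorem: tangent² + 6² = 13²
tangent² = 169 - 36 = 133
tangent = sqrt(133)

sqrt(133)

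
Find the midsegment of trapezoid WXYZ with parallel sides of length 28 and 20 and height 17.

The midsegment (median) of a trapezoid connects the midpoints of the non-parallel sides.
Its length is the average of the two bases: (28 + 20) / 2 = 24.

24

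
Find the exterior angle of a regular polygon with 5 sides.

Each exterior angle of a regular n-gon is 360 / n.
For n = 5: 360 / 5 = 72 degrees.

72 degrees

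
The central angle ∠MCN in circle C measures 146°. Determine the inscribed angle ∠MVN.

An inscribed angle intercepts an arc from a point on the circle, while the central angle intercepts the same arc from the center.
The inscribed angle is always half the central angle: 146° / 2 = 73°.

73°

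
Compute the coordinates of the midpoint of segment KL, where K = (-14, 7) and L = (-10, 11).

The midpoint is the average of the coordinates:
x: (-14 + -10)/2 = -12
y: (7 + 11)/2 = 9
Midpoint = (-12, 9)

(-12, 9)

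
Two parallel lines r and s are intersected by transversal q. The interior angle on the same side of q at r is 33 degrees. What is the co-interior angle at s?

Co-interior angles (same-side interior) formed by parallel lines and a transversal are supplementary (sum to 180 degrees).
The given angle is 33 degrees.
The co-interior angle = 180 - 33 = 147 degrees.

147 degrees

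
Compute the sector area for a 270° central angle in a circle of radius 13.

Sector area = π(13²)(3/4) = 507*pi/4

507*pi/4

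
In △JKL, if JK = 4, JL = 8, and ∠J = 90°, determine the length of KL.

By the law of cosines: KL^2 = JK^2 + JL^2 - 2*JK*JL*cos(J)
KL^2 = 4^2 + 8^2 - 2*4*8*cos(90°)
KL^2 = 16 + 64 - 64*(0)
KL^2 = 80
KL = 4*sqrt(5)

4*sqrt(5)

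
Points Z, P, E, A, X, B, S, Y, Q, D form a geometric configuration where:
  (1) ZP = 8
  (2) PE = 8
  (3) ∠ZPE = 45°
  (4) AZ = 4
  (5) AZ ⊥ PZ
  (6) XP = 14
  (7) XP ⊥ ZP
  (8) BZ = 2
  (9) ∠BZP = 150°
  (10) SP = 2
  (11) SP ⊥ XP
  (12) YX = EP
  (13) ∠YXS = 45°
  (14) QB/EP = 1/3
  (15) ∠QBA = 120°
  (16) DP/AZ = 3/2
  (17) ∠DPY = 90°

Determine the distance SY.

From the given relations: YX = EP = 8.
Step 1: By the law of cosines on triangle SPX: SX² = 2² + 14² − 2·2·14·cos(90°) = 200, so SX = 10·√2.
Step 2: By the law of cosines on triangle SXY: SY² = (10·√2)² + 8² − 2·10·√2·8·cos(45°) = 104, so SY = 2·√26.

Therefore, the length of SY = 2·√26.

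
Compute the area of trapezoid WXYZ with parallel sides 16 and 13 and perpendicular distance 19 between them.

Area of a trapezoid = (base1 + base2) * height / 2
Area = (16 + 13) * 19 / 2
Area = 29 * 19 / 2
Area = 551 / 2
Area = 551/2

551/2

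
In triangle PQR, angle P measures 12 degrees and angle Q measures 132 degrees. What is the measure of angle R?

The interior angles sum to 180°: angle R = 180 - 12 - 132 = 36°.
The triangle is obtuse (angles 12°, 132°, 36°).

36 degrees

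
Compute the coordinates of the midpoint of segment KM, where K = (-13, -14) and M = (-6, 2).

The midpoint is the average of the coordinates:
x: (-13 + -6)/2 = -19/2
y: (-14 + 2)/2 = -6
Midpoint = (-19/2, -6)

(-19/2, -6)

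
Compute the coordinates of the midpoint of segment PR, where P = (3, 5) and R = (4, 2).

M = ((x₁ + x₂)/2, (y₁ + y₂)/2)
= ((3 + 4)/2, (5 + 2)/2)
= (7/2, 7/2) = (7/2, 7/2)

(7/2, 7/2)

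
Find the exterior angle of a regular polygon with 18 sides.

Each exterior angle of a regular n-gon is 360 / n.
For n = 18: 360 / 18 = 20 degrees.

20 degrees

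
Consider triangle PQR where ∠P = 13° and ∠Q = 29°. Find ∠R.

By the triangle angle sum property, the three interior angles of any triangle add up to 180°.
We know angle P = 13° and angle Q = 29°, so their sum is 42°.
Therefore angle R = 180° - 42° = 138°.

138 degrees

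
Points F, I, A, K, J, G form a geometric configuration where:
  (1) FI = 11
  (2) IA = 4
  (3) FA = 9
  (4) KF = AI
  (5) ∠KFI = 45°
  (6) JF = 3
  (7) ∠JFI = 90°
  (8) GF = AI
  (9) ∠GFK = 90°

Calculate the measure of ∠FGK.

From the given relations: GF = AI = 4; KF = AI = 4.
Step 1: By the law of cosines on triangle GFK: GK² = 4² + 4² − 2·4·4·cos(90°) = 32, so GK = 4·√2.
Step 2: By the inverse law of cosines on triangle FGK: cos(∠FGK) = (4² + (4·√2)² − 4²) / (2·4·4·√2) = 32/45.25 = 0.7071, so ∠FGK = 45°.

Therefore, the measure of angle ∠FGK = 45°.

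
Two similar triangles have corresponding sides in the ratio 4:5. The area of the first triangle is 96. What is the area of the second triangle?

Area ratio = (4/5)^2 = 16/25. Area of the second triangle = 96 * 25/16 = 150.

150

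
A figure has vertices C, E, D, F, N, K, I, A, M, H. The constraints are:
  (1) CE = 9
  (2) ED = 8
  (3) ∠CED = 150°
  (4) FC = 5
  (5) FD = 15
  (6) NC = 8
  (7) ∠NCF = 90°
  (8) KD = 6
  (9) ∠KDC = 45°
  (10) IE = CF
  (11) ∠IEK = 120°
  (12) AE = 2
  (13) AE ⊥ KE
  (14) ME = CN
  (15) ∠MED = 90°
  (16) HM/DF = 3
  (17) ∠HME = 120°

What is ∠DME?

From the given relations: ME = CN = 8.
Step 1: By the law of cosines on triangle MED: MD² = 8² + 8² − 2·8·8·cos(90°) = 128, so MD = 8·√2.
Step 2: By the inverse law of cosines on triangle DME: cos(∠DME) = ((8·√2)² + 8² − 8²) / (2·8·√2·8) = 128/181.02 = 0.7071, so ∠DME = 45°.

Therefore, the measure of angle ∠DME = 45°.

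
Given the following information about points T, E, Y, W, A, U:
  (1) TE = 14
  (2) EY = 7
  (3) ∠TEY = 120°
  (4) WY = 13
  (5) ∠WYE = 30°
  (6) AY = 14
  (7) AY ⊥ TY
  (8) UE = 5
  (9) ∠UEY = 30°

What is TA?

Step 1: By the law of cosines on triangle TEY: TY² = 14² + 7² − 2·14·7·cos(120°) = 343, so TY = 7·√7.
Step 2: By the law of cosines on triangle TYA: TA² = (7·√7)² + 14² − 2·7·√7·14·cos(90°) = 539, so TA = 7·√11.

Therefore, the length of TA = 7·√11.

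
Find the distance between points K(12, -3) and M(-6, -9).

d = sqrt((-6 - 12)^2 + (-9 - -3)^2)
d = sqrt(-18^2 + -6^2)
d = sqrt(324 + 36)
d = sqrt(360) = 6*sqrt(10)

6*sqrt(10)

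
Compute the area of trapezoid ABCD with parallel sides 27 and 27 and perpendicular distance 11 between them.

Area of a trapezoid = (base1 + base2) * height / 2
Area = (27 + 27) * 11 / 2
Area = 54 * 11 / 2
Area = 594 / 2
Area = 297

297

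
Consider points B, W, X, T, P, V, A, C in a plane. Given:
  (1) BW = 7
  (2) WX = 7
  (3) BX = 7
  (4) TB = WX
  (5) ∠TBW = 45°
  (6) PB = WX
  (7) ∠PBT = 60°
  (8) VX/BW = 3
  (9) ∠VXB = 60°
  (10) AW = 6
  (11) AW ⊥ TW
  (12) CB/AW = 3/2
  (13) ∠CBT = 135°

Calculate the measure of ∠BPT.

From the given relations: PB = WX = 7; TB = WX = 7.
Step 1: By the law of cosines on triangle PBT: PT² = 7² + 7² − 2·7·7·cos(60°) = 49, so PT = 7.
Step 2: By the inverse law of cosines on triangle BPT: cos(∠BPT) = (7² + 7² − 7²) / (2·7·7) = 49/98 = 0.5, so ∠BPT = 60°.

Therefore, the measure of angle ∠BPT = 60°.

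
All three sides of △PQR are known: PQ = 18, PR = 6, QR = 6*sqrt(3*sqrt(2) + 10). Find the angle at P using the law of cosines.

When all three sides of a triangle are known, the law of cosines can be rearranged to find any angle.
cos(C) = (a² + b² - c²) / (2ab) gives cos(P) = -sqrt(2)/2.
Taking the inverse cosine: P = 135°.

135°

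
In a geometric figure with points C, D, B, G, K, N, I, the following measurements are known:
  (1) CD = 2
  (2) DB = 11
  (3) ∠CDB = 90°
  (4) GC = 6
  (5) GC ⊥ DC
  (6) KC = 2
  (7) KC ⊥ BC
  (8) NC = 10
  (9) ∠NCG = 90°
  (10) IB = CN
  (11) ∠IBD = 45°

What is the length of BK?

Step 1: By the law of cosines on triangle BDC: BC² = 11² + 2² − 2·11·2·cos(90°) = 125, so BC = 5·√5.
Step 2: By the law of cosines on triangle BCK: BK² = (5·√5)² + 2² − 2·5·√5·2·cos(90°) = 129, so BK = √129.

Therefore, the length of BK = √129.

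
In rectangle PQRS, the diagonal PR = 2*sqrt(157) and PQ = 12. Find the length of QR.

b = sqrt(d^2 - a^2) = sqrt(628 - 144) = sqrt(484) = 22

22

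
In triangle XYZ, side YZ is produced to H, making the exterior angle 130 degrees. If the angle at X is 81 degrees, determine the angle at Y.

By the exterior angle theorem: exterior angle = sum of remote interior angles.
130 = 81 + angle Y
angle Y = 130 - 81 = 49 degrees

49 degrees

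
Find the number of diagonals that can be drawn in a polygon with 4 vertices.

Each of the 4 vertices connects to 1 non-adjacent vertices via diagonals.
Total connections = 4 × 1 = 4, but each diagonal is counted twice.
Number of diagonals = 4 / 2 = 2.

2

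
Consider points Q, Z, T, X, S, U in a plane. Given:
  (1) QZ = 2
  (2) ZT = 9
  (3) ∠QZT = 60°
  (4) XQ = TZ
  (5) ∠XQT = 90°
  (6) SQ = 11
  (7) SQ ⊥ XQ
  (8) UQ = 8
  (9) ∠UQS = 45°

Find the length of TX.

From the given relations: XQ = TZ = 9.
Step 1: By the law of cosines on triangle QZT: QT² = 2² + 9² − 2·2·9·cos(60°) = 67, so QT = √67.
Step 2: By the law of cosines on triangle TQX: TX² = √67² + 9² − 2·√67·9·cos(90°) = 148, so TX = 2·√37.

Therefore, the length of TX = 2·√37.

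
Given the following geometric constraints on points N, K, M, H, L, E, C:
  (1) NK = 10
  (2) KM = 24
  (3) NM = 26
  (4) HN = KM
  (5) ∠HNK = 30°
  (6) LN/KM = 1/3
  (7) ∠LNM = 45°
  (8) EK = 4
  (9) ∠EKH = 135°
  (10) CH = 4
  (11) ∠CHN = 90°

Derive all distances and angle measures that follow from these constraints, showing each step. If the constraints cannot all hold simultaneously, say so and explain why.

The constraints are consistent.

From the given relations:
  HN = KM = 24
  LN = 1/3·KM = 1/3·24 = 8

Step 1: From NH = 24, HC = 4, and ∠NHC = 90°, by the law of cosines:
  NC² = NH² + HC² - 2·NH·HC·cos(90°) = 576 + 16 - 0 = 592
  NC = 4·√37

Step 2: From KN = 10, NH = 24, and ∠KNH = 30°, by the law of cosines:
  KH² = KN² + NH² - 2·KN·NH·cos(30°) = 100 + 576 - 415.7 = 260.3
  KH ≈ 16.13

Step 3: From MN = 26, NL = 8, and ∠MNL = 45°, by the law of cosines:
  ML² = MN² + NL² - 2·MN·NL·cos(45°) = 676 + 64 - 294.2 = 445.8
  ML ≈ 21.12

Step 4: From NK = 10, NM = 26, KM = 24, by the inverse law of cosines:
  cos(∠KNM) = (NK² + NM² - KM²) / (2·NK·NM)
  ∠KNM = 67.38°

Step 5: From KM = 24, KN = 10, MN = 26, by the inverse law of cosines:
  cos(∠MKN) = (KM² + KN² - MN²) / (2·KM·KN)
  ∠MKN = 90°

Step 6: From MK = 24, MN = 26, KN = 10, by the inverse law of cosines:
  cos(∠KMN) = (MK² + MN² - KN²) / (2·MK·MN)
  ∠KMN = 22.62°

Step 7: From HK = 16.13, KE = 4, and ∠HKE = 135°, by the law of cosines:
  HE² = HK² + KE² - 2·HK·KE·cos(135°) = 260.3 + 16 + 91.27 = 367.6
  HE ≈ 19.17

Step 8: From NC = 4·√37, NH = 24, CH = 4, by the inverse law of cosines:
  cos(∠CNH) = (NC² + NH² - CH²) / (2·NC·NH)
  ∠CNH = 9.46°

Step 9: From KH = 16.13, KN = 10, HN = 24, by the inverse law of cosines:
  cos(∠HKN) = (KH² + KN² - HN²) / (2·KH·KN)
  ∠HKN = 131.95°

Step 10: From ML = 21.12, MN = 26, LN = 8, by the inverse law of cosines:
  cos(∠LMN) = (ML² + MN² - LN²) / (2·ML·MN)
  ∠LMN = 15.54°

Step 11: From HK = 16.13, HN = 24, KN = 10, by the inverse law of cosines:
  cos(∠KHN) = (HK² + HN² - KN²) / (2·HK·HN)
  ∠KHN = 18.05°

Step 12: From LM = 21.12, LN = 8, MN = 26, by the inverse law of cosines:
  cos(∠MLN) = (LM² + LN² - MN²) / (2·LM·LN)
  ∠MLN = 119.46°

Step 13: From CH = 4, CN = 4·√37, HN = 24, by the inverse law of cosines:
  cos(∠HCN) = (CH² + CN² - HN²) / (2·CH·CN)
  ∠HCN = 80.54°

Step 14: From HE = 19.17, HK = 16.13, EK = 4, by the inverse law of cosines:
  cos(∠EHK) = (HE² + HK² - EK²) / (2·HE·HK)
  ∠EHK = 8.48°

Step 15: From EH = 19.17, EK = 4, HK = 16.13, by the inverse law of cosines:
  cos(∠HEK) = (EH² + EK² - HK²) / (2·EH·EK)
  ∠HEK = 36.52°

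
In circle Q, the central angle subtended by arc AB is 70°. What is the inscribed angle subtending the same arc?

By the inscribed angle theorem, the inscribed angle is half the central angle.
Inscribed angle = 70° / 2 = 35°

35°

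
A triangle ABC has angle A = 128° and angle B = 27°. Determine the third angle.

angle C = 180 - 128 - 27 = 25 degrees.

25 degrees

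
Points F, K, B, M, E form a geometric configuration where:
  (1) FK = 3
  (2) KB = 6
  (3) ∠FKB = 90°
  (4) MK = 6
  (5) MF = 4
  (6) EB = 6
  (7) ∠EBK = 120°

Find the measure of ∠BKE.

Step 1: By the law of cosines on triangle KBE: KE² = 6² + 6² − 2·6·6·cos(120°) = 108, so KE = 6·√3.
Step 2: By the inverse law of cosines on triangle BKE: cos(∠BKE) = (6² + (6·√3)² − 6²) / (2·6·6·√3) = 108/124.71 = 0.866, so ∠BKE = 30°.

Therefore, the measure of angle ∠BKE = 30°.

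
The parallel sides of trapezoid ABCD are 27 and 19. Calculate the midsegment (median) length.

The midsegment of a trapezoid = (base1 + base2) / 2
midsegment = (27 + 19) / 2
midsegment = 46 / 2
midsegment = 23

23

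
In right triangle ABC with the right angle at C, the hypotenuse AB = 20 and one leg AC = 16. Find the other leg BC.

BC = sqrt(20^2 - 16^2) = sqrt(144) = 12

12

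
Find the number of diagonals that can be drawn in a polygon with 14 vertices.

Total line segments between 14 vertices = C(14,2) = 91.
Subtract the 14 sides: 91 - 14 = 77 diagonals.

77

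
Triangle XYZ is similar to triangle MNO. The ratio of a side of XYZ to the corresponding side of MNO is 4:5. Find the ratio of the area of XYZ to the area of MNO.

The ratio of areas of similar triangles equals the square of the side ratio.
Side ratio = 4:5
Area ratio = (4/5)^2 = 16/25 = 16:25

16:25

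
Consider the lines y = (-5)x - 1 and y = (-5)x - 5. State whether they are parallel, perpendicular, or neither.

Slope of line 1: m1 = -5
Slope of line 2: m2 = -5
Since m1 = m2 = -5, the lines are parallel.

Parallel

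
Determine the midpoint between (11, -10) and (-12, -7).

The midpoint is the average of the coordinates:
x: (11 + -12)/2 = -1/2
y: (-10 + -7)/2 = -17/2
Midpoint = (-1/2, -17/2)

(-1/2, -17/2)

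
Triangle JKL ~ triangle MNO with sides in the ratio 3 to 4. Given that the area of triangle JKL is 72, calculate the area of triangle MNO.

For similar figures, the area ratio equals the square of the side ratio.
Side ratio (JKL to MNO) = 3:4, so area ratio = 3^2:4^2 = 9:16.
If the area of JKL is 72, then the area of MNO = 72 * (16/9) = 128.

128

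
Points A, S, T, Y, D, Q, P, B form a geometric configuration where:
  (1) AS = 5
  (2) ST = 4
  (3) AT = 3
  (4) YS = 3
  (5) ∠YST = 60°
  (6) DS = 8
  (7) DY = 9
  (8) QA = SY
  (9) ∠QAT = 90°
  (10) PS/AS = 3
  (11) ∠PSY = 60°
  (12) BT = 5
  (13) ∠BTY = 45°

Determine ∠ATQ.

From the given relations: QA = SY = 3.
Step 1: By the law of cosines on triangle TAQ: TQ² = 3² + 3² − 2·3·3·cos(90°) = 18, so TQ = 3·√2.
Step 2: By the inverse law of cosines on triangle ATQ: cos(∠ATQ) = (3² + (3·√2)² − 3²) / (2·3·3·√2) = 18/25.46 = 0.7071, so ∠ATQ = 45°.

Therefore, the measure of angle ∠ATQ = 45°.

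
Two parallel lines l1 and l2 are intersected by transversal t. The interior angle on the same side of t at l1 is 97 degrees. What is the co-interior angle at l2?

Co-interior (same-side interior) angles are between the parallel lines on the same side of the transversal.
Unlike corresponding or alternate interior angles, they are supplementary rather than equal.
So the angle = 180 - 97 = 83 degrees.

83 degrees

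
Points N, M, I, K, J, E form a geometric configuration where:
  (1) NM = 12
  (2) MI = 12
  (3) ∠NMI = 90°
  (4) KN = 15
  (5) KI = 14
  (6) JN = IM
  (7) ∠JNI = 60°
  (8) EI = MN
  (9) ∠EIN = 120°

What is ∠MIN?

Step 1: By the law of cosines on triangle IMN: IN² = 12² + 12² − 2·12·12·cos(90°) = 288, so IN = 12·√2.
Step 2: By the inverse law of cosines on triangle MIN: cos(∠MIN) = (12² + (12·√2)² − 12²) / (2·12·12·√2) = 288/407.29 = 0.7071, so ∠MIN = 45°.

Therefore, the measure of angle ∠MIN = 45°.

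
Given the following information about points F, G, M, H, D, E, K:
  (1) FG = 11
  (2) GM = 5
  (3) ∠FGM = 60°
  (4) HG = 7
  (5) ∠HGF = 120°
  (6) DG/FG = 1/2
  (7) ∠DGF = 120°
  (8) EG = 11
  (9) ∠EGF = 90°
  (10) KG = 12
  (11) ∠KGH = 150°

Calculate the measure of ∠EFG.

Step 1: By the law of cosines on triangle FGE: FE² = 11² + 11² − 2·11·11·cos(90°) = 242, so FE = 11·√2.
Step 2: By the inverse law of cosines on triangle EFG: cos(∠EFG) = ((11·√2)² + 11² − 11²) / (2·11·√2·11) = 242/342.24 = 0.7071, so ∠EFG = 45°.

Therefore, the measure of angle ∠EFG = 45°.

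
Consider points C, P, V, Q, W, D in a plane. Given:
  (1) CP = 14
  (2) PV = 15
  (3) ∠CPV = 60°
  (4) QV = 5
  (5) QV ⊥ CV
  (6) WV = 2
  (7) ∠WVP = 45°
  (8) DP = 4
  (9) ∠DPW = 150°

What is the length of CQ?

Step 1: By the law of cosines on triangle CPV: CV² = 14² + 15² − 2·14·15·cos(60°) = 211, so CV ≈ 14.53.
Step 2: By the law of cosines on triangle CVQ: CQ² = 14.53² + 5² − 2·14.53·5·cos(90°) = 236, so CQ = 2·√59.

Therefore, the length of CQ = 2·√59.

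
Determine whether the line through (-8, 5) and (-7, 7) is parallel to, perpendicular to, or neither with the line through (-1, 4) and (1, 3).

Slope of line 1: m1 = (7 - 5)/(-7 - -8) = 2/1 = 2
Slope of line 2: m2 = (3 - 4)/(1 - -1) = -1/2 = -1/2
Two lines are perpendicular when the product of their slopes is -1 (negative reciprocals).
m1 * m2 = (2) * (-1/2) = -1, confirming perpendicularity.

Perpendicular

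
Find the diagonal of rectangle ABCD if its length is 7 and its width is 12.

d = sqrt(7^2 + 12^2) = sqrt(193)

sqrt(193)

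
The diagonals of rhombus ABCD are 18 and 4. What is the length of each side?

The diagonals of a rhombus bisect each other at right angles.
Half-diagonals: 18/2 = 9 and 4/2 = 2
side = sqrt(9^2 + 2^2)
side = sqrt(81 + 4)
side = sqrt(85)

sqrt(85)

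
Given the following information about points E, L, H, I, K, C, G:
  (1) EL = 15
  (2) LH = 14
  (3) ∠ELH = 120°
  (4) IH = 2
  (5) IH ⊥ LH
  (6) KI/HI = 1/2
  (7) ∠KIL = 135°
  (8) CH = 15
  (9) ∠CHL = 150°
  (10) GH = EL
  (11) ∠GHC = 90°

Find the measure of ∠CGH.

From the given relations: GH = EL = 15.
Step 1: By the law of cosines on triangle GHC: GC² = 15² + 15² − 2·15·15·cos(90°) = 450, so GC = 15·√2.
Step 2: By the inverse law of cosines on triangle CGH: cos(∠CGH) = ((15·√2)² + 15² − 15²) / (2·15·√2·15) = 450/636.4 = 0.7071, so ∠CGH = 45°.

Therefore, the measure of angle ∠CGH = 45°.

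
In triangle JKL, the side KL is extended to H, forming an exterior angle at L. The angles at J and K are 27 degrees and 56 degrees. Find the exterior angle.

The interior angle at L is 180 - 27 - 56 = 97 degrees.
The exterior angle and interior angle at L are supplementary:
Exterior angle = 180 - 97 = 83 degrees.

83 degrees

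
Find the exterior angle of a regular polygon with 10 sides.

Each exterior angle of a regular n-gon is 360 / n.
For n = 10: 360 / 10 = 36 degrees.

36 degrees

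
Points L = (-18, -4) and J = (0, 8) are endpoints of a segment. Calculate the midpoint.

The midpoint is the average of the coordinates:
x: (-18 + 0)/2 = -9
y: (-4 + 8)/2 = 2
Midpoint = (-9, 2)

(-9, 2)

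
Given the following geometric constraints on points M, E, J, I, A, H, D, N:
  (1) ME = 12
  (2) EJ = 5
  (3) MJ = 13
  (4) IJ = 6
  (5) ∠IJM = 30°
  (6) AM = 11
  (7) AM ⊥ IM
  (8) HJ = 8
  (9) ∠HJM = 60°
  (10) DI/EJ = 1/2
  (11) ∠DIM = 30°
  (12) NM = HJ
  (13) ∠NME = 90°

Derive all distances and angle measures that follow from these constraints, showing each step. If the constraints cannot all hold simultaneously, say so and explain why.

The constraints are consistent.

From the given relations:
  DI = 1/2·EJ = 1/2·5 ≈ 2.5
  NM = HJ = 8

Step 1: From MJ = 13, JI = 6, and ∠MJI = 30°, by the law of cosines:
  MI² = MJ² + JI² - 2·MJ·JI·cos(30°) = 169 + 36 - 135.1 = 69.9
  MI ≈ 8.36

Step 2: From MJ = 13, JH = 8, and ∠MJH = 60°, by the law of cosines:
  MH² = MJ² + JH² - 2·MJ·JH·cos(60°) = 169 + 64 - 104 = 129
  MH = √129

Step 3: From EM = 12, MN = 8, and ∠EMN = 90°, by the law of cosines:
  EN² = EM² + MN² - 2·EM·MN·cos(90°) = 144 + 64 - 0 = 208
  EN = 4·√13

Step 4: From ME = 12, MJ = 13, EJ = 5, by the inverse law of cosines:
  cos(∠EMJ) = (ME² + MJ² - EJ²) / (2·ME·MJ)
  ∠EMJ = 22.62°

Step 5: From EJ = 5, EM = 12, JM = 13, by the inverse law of cosines:
  cos(∠JEM) = (EJ² + EM² - JM²) / (2·EJ·EM)
  ∠JEM = 90°

Step 6: From JE = 5, JM = 13, EM = 12, by the inverse law of cosines:
  cos(∠EJM) = (JE² + JM² - EM²) / (2·JE·JM)
  ∠EJM = 67.38°

Step 7: From MI = 8.36, ID = 2.5, and ∠MID = 30°, by the law of cosines:
  MD² = MI² + ID² - 2·MI·ID·cos(30°) = 69.9 + 6.25 - 36.2 = 39.95
  MD ≈ 6.32

Step 8: From IM = 8.36, MA = 11, and ∠IMA = 90°, by the law of cosines:
  IA² = IM² + MA² - 2·IM·MA·cos(90°) = 69.9 + 121 - 0 = 190.9
  IA ≈ 13.82

Step 9: From MH = √129, MJ = 13, HJ = 8, by the inverse law of cosines:
  cos(∠HMJ) = (MH² + MJ² - HJ²) / (2·MH·MJ)
  ∠HMJ = 37.59°

Step 10: From MI = 8.36, MJ = 13, IJ = 6, by the inverse law of cosines:
  cos(∠IMJ) = (MI² + MJ² - IJ²) / (2·MI·MJ)
  ∠IMJ = 21.03°

Step 11: From EM = 12, EN = 4·√13, MN = 8, by the inverse law of cosines:
  cos(∠MEN) = (EM² + EN² - MN²) / (2·EM·EN)
  ∠MEN = 33.69°

Step 12: From IJ = 6, IM = 8.36, JM = 13, by the inverse law of cosines:
  cos(∠JIM) = (IJ² + IM² - JM²) / (2·IJ·IM)
  ∠JIM = 128.97°

Step 13: From HJ = 8, HM = √129, JM = 13, by the inverse law of cosines:
  cos(∠JHM) = (HJ² + HM² - JM²) / (2·HJ·HM)
  ∠JHM = 82.41°

Step 14: From NE = 4·√13, NM = 8, EM = 12, by the inverse law of cosines:
  cos(∠ENM) = (NE² + NM² - EM²) / (2·NE·NM)
  ∠ENM = 56.31°

Step 15: From MD = 6.32, MI = 8.36, DI = 2.5, by the inverse law of cosines:
  cos(∠DMI) = (MD² + MI² - DI²) / (2·MD·MI)
  ∠DMI = 11.41°

Step 16: From IA = 13.82, IM = 8.36, AM = 11, by the inverse law of cosines:
  cos(∠AIM) = (IA² + IM² - AM²) / (2·IA·IM)
  ∠AIM = 52.76°

Step 17: From AI = 13.82, AM = 11, IM = 8.36, by the inverse law of cosines:
  cos(∠IAM) = (AI² + AM² - IM²) / (2·AI·AM)
  ∠IAM = 37.24°

Step 18: From DI = 2.5, DM = 6.32, IM = 8.36, by the inverse law of cosines:
  cos(∠IDM) = (DI² + DM² - IM²) / (2·DI·DM)
  ∠IDM = 138.59°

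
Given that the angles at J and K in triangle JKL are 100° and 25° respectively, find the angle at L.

By the triangle angle sum property, the three interior angles of any triangle add up to 180°.
We know angle J = 100° and angle K = 25°, so their sum is 125°.
Therefore angle L = 180° - 125° = 55°.

55 degrees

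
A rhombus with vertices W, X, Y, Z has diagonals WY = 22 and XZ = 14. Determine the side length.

Half-diagonals are 11 and 7. side = sqrt(11^2 + 7^2) = sqrt(170)

sqrt(170)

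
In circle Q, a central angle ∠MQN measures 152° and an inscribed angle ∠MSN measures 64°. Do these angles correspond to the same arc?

By the inscribed angle theorem, the inscribed angle for a central angle of 152° should be 152° / 2 = 76°.
The given inscribed angle is 64°, which does not equal 76°.
Therefore, no, they do not correspond to the same arc.

No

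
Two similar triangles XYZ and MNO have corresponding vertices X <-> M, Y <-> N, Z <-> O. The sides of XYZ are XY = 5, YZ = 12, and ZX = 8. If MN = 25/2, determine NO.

Similar triangles have proportional sides. Setting up the proportion:
MN / XY = NO / YZ
25/2 / 5 = NO / 12
NO = 12 * 25/2 / 5 = 30.

30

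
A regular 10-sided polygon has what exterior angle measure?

Each exterior angle of a regular n-gon is 360 / n.
For n = 10: 360 / 10 = 36 degrees.

36 degrees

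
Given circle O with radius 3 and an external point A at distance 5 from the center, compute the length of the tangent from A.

Let T be the point of tangency. Then OT ⊥ AT (radius ⊥ tangent).
In right triangle OTA: OA² = OT² + AT²
5² = 3² + AT²
AT² = 16, AT = 4

4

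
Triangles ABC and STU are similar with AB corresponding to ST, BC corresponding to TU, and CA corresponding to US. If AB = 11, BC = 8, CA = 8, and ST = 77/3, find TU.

Similar triangles have proportional sides. Setting up the proportion:
ST / AB = TU / BC
77/3 / 11 = TU / 8
TU = 8 * 77/3 / 11 = 56/3.

56/3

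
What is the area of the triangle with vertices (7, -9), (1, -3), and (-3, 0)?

The Shoelace formula computes the area from vertex coordinates by summing cross products.
For vertices (7,-9), (1,-3), (-3,0):
Signed sum = 7*-3 - 1*-9 + 1*0 - -3*-3 + -3*-9 - 7*0
= -12 + -9 + 27 = 6
Area = (1/2)|6| = 3.

3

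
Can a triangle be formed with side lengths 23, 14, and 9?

Check the triangle inequality: 14 + 9 = 23 ≤ 23.
Since the sum of two sides does not exceed the third, no triangle can be formed.

No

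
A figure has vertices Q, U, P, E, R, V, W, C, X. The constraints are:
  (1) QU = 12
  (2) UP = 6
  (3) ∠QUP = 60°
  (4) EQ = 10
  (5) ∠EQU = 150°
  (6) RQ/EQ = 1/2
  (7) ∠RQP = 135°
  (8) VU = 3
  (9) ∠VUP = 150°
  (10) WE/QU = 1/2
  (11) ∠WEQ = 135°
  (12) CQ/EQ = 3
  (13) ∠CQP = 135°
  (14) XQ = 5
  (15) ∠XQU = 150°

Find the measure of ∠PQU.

Step 1: By the law of cosines on triangle QUP: QP² = 12² + 6² − 2·12·6·cos(60°) = 108, so QP = 6·√3.
Step 2: By the inverse law of cosines on triangle PQU: cos(∠PQU) = ((6·√3)² + 12² − 6²) / (2·6·√3·12) = 216/249.42 = 0.866, so ∠PQU = 30°.

Therefore, the measure of angle ∠PQU = 30°.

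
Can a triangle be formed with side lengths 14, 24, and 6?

Check the triangle inequality: 14 + 6 = 20 ≤ 24.
Since the sum of two sides does not exceed the third, no triangle can be formed.

No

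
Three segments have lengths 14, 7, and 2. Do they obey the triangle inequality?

No.
The triangle inequality is violated: 7 + 2 = 9 ≤ 14.
These lengths cannot form a triangle.

No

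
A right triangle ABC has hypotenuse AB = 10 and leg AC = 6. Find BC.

BC = sqrt(10^2 - 6^2) = sqrt(64) = 8

8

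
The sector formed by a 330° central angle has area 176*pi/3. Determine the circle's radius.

Sector area A = πr² × θ/360, so r² = 360A / (πθ).
r² = 360 × 176*pi/3 / (π × 330)
r² = 64
r = 8

8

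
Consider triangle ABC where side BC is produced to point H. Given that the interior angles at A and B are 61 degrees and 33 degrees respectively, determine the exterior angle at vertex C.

Exterior angle = 61 + 33 = 94 degrees (exterior angle theorem).

94 degrees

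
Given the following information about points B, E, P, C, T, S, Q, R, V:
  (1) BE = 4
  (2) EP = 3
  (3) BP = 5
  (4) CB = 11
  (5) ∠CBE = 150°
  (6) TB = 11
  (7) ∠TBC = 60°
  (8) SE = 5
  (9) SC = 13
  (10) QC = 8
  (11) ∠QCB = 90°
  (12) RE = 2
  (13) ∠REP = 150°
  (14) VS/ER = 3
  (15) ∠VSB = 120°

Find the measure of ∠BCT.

Step 1: By the law of cosines on triangle CBT: CT² = 11² + 11² − 2·11·11·cos(60°) = 121, so CT = 11.
Step 2: By the inverse law of cosines on triangle BCT: cos(∠BCT) = (11² + 11² − 11²) / (2·11·11) = 121/242 = 0.5, so ∠BCT = 60°.

Therefore, the measure of angle ∠BCT = 60°.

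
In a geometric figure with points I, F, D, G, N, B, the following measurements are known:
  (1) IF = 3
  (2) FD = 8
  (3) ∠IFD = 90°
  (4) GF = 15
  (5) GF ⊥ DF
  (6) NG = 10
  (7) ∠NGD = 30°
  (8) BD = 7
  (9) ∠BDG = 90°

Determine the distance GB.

Step 1: By the law of cosines on triangle GFD: GD² = 15² + 8² − 2·15·8·cos(90°) = 289, so GD = 17.
Step 2: By the law of cosines on triangle GDB: GB² = 17² + 7² − 2·17·7·cos(90°) = 338, so GB = 13·√2.

Therefore, the length of GB = 13·√2.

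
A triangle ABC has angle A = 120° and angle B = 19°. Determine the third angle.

Let angle C = x. Then 120 + 19 + x = 180.
x = 180 - 139 = 41 degrees.

41 degrees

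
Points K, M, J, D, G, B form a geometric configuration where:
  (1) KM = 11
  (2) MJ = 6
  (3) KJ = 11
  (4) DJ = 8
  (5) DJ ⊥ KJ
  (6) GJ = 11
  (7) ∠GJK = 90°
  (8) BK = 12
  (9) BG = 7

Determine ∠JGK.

Step 1: By the law of cosines on triangle GJK: GK² = 11² + 11² − 2·11·11·cos(90°) = 242, so GK = 11·√2.
Step 2: By the inverse law of cosines on triangle JGK: cos(∠JGK) = (11² + (11·√2)² − 11²) / (2·11·11·√2) = 242/342.24 = 0.7071, so ∠JGK = 45°.

Therefore, the measure of angle ∠JGK = 45°.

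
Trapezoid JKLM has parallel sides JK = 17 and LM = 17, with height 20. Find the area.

A trapezoid's area equals the midsegment times the height.
The midsegment is (17 + 17) / 2 = 17.
Area = 17 * 20 = 340.

340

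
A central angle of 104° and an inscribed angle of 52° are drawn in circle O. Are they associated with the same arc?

By the inscribed angle theorem, if both angles subtend the same arc, the inscribed angle must be half the central angle.
Half of 104° = 52°, which equals the given inscribed angle of 52°.
Therefore, yes, they correspond to the same arc.

Yes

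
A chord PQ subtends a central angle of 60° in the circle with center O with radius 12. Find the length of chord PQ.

Drop a perpendicular from the center to the chord, bisecting both the chord and the central angle.
Each half-chord = r sin(θ/2) = 12 sin(30°).
The full chord = 2 × 12 × sin(30°) = 12.

12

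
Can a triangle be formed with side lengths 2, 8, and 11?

No.
The triangle inequality is violated: 2 + 8 = 10 ≤ 11.
These lengths cannot form a triangle.

No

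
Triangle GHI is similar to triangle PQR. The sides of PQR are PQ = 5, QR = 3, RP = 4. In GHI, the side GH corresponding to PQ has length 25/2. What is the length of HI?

Since the triangles are similar, the ratio of corresponding sides is constant.
Scale factor k = GH / PQ = 25/2 / 5 = 5/2
HI = k * QR = 5/2 * 3 = 15/2

15/2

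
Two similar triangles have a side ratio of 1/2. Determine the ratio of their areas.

The ratio of areas of similar triangles equals the square of the side ratio.
Side ratio = 1:2
Area ratio = (1/2)^2 = 1/4 = 1:4

1:4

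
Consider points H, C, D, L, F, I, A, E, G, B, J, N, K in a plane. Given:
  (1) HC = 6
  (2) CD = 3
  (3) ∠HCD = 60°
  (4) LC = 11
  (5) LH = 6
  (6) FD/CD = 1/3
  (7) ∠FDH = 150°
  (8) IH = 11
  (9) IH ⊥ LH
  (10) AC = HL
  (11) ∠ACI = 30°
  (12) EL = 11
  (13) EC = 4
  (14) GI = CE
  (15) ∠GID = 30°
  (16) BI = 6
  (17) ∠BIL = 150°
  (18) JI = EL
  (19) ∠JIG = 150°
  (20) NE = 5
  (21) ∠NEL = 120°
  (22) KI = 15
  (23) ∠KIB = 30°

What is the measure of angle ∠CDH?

Step 1: By the law of cosines on triangle DCH: DH² = 3² + 6² − 2·3·6·cos(60°) = 27, so DH = 3·√3.
Step 2: By the inverse law of cosines on triangle CDH: cos(∠CDH) = (3² + (3·√3)² − 6²) / (2·3·3·√3) = 0/31.18 = 0, so ∠CDH = 90°.

Therefore, the measure of angle ∠CDH = 90°.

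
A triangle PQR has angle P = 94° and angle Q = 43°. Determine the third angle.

By the triangle angle sum property, the three interior angles of any triangle add up to 180°.
We know angle P = 94° and angle Q = 43°, so their sum is 137°.
Therefore angle R = 180° - 137° = 43°.

43 degrees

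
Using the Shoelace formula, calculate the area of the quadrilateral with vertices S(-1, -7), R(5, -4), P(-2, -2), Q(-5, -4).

The Shoelace formula works by pairing each vertex with the next (cycling back to the first).
For each pair, compute x_i*y_(i+1) - x_(i+1)*y_i:
  (-1*-4 - 5*-7) = 39
  (5*-2 - -2*-4) = -18
  (-2*-4 - -5*-2) = -2
  (-5*-7 - -1*-4) = 31
Taking half the absolute value of the total: Area = (1/2)(50) = 25.

25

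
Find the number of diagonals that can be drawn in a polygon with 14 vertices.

The number of diagonals in an n-gon is n(n - 3)/2.
For n = 14: 14(14 - 3)/2 = 14 × 11 / 2 = 77.

77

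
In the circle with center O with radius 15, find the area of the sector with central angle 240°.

The full circle has area πr² = π(15)² = 225*pi.
The sector covers 240° out of 360°, a fraction of 2/3.
Sector area = 225*pi × 2/3 = 150*pi.

150*pi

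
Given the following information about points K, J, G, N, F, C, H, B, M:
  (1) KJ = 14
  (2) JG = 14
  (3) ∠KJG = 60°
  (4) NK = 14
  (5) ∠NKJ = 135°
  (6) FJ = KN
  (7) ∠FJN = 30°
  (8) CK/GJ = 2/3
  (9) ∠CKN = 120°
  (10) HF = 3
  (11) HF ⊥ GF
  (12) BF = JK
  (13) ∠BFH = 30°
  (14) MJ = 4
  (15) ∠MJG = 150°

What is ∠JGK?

Step 1: By the law of cosines on triangle GJK: GK² = 14² + 14² − 2·14·14·cos(60°) = 196, so GK = 14.
Step 2: By the inverse law of cosines on triangle JGK: cos(∠JGK) = (14² + 14² − 14²) / (2·14·14) = 196/392 = 0.5, so ∠JGK = 60°.

Therefore, the measure of angle ∠JGK = 60°.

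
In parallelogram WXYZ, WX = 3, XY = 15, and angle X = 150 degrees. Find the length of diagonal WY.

Using the law of cosines:
d^2 = 3^2 + 15^2 - 2(3)(15)cos(150 degrees)
d^2 = 9 + 225 - 90*-sqrt(3)/2
d^2 = 45*sqrt(3) + 234
d = 3*sqrt(5*sqrt(3) + 26)

3*sqrt(5*sqrt(3) + 26)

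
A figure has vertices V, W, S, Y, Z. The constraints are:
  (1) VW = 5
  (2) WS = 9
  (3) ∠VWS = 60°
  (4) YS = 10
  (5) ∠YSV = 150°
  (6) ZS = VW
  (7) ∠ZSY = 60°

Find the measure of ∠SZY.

From the given relations: ZS = VW = 5.
Step 1: By the law of cosines on triangle ZSY: ZY² = 5² + 10² − 2·5·10·cos(60°) = 75, so ZY = 5·√3.
Step 2: By the inverse law of cosines on triangle SZY: cos(∠SZY) = (5² + (5·√3)² − 10²) / (2·5·5·√3) = 0/86.6 = 0, so ∠SZY = 90°.

Therefore, the measure of angle ∠SZY = 90°.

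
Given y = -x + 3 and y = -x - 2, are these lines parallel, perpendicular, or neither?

Slope of line 1: m1 = -1
Slope of line 2: m2 = -1
m1 = m2, so the lines are parallel.

Parallel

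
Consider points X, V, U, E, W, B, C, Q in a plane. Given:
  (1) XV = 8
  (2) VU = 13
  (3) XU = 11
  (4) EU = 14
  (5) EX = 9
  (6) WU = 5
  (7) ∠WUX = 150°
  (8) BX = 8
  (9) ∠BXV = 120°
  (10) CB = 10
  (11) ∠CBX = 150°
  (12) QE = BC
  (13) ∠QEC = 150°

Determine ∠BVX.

Step 1: By the law of cosines on triangle VXB: VB² = 8² + 8² − 2·8·8·cos(120°) = 192, so VB = 8·√3.
Step 2: By the inverse law of cosines on triangle BVX: cos(∠BVX) = ((8·√3)² + 8² − 8²) / (2·8·√3·8) = 192/221.7 = 0.866, so ∠BVX = 30°.

Therefore, the measure of angle ∠BVX = 30°.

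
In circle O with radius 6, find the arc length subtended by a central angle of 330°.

The full circumference is 2πr = 2π(6) = 12*pi.
The arc spans 330° out of 360°, which is a fraction of 11/12.
Arc length = 12*pi × 11/12 = 11*pi.

11*pi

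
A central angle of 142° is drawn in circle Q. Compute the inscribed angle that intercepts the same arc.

Inscribed angle = 142° / 2 = 71° (inscribed angle theorem).

71°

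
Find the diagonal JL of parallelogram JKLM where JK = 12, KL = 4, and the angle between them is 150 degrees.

Law of cosines: d^2 = 12^2 + 4^2 - 2(12)(4)cos(150°) = 48*sqrt(3) + 160, so d = 4*sqrt(3*sqrt(3) + 10).

4*sqrt(3*sqrt(3) + 10)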